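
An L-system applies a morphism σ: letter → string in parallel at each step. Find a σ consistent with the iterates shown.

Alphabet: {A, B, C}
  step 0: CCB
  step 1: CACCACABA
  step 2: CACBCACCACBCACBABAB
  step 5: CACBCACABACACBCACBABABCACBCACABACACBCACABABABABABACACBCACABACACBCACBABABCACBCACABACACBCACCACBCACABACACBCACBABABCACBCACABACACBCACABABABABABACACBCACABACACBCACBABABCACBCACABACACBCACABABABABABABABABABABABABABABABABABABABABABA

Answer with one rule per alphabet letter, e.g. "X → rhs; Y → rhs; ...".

A->B, B->ABA, C->CAC

  step 1 ⇒ step 2: CACCACABA ⇒ CAC·B·CAC·CAC·B·CAC·B·ABA·B
    A ↦ B
    B ↦ ABA
    C ↦ CAC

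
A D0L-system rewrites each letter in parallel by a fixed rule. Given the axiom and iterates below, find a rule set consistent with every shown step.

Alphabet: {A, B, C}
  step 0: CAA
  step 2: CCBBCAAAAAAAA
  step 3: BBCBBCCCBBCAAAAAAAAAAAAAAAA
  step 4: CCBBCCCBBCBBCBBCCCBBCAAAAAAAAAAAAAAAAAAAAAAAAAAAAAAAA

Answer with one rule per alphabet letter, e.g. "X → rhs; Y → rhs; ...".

  step 3 ⇒ step 4: BBCBBCCCBBCAAAAAAAAAAAAAAAA ⇒ C·C·BBC·C·C·BBC·BBC·BBC·C·C·BBC·AA·AA·AA·AA·AA·AA·AA·AA·AA·AA·AA·AA·AA·AA·AA·AA
    A ↦ AA
    B ↦ C
    C ↦ BBC

A->AA, B->C, C->BBC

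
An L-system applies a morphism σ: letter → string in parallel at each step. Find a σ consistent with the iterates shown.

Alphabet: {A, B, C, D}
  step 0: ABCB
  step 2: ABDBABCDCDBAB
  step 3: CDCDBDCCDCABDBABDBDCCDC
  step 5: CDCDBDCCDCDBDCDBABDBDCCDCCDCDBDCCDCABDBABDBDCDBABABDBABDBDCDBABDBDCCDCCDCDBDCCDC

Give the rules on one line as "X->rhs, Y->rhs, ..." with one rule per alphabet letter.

A->C, B->DC, C->AB, D->DB

  step 2 ⇒ step 3: ABDBABCDCDBAB ⇒ C·DC·DB·DC·C·DC·AB·DB·AB·DB·DC·C·DC
    A ↦ C
    B ↦ DC
    C ↦ AB
    D ↦ DB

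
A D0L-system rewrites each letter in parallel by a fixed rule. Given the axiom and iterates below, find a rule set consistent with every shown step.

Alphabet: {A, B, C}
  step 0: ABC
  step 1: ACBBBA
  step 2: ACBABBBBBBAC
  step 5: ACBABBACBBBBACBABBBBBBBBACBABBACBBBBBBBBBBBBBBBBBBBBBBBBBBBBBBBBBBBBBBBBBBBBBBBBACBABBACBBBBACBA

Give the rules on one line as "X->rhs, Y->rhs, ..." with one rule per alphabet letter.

  step 1 ⇒ step 2: ACBBBA ⇒ AC·BA·BB·BB·BB·AC
    A ↦ AC
    B ↦ BB
    C ↦ BA

A->AC, B->BB, C->BA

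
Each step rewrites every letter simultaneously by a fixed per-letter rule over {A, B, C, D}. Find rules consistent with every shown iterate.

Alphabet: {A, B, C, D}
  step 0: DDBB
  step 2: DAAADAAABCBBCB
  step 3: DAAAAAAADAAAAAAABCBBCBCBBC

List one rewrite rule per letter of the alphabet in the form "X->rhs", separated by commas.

A->AA, B->BC, C->B, D->DA

  step 2 ⇒ step 3: DAAADAAABCBBCB ⇒ DA·AA·AA·AA·DA·AA·AA·AA·BC·B·BC·BC·B·BC
    A ↦ AA
    B ↦ BC
    C ↦ B
    D ↦ DA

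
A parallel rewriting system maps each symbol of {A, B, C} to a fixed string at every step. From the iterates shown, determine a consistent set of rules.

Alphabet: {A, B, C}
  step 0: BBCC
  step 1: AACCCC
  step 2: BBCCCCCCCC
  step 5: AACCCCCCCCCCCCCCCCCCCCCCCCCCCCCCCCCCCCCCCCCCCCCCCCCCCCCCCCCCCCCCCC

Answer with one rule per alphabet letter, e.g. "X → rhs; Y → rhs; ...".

A->B, B->A, C->CC

  step 1 ⇒ step 2: AACCCC ⇒ B·B·CC·CC·CC·CC
    A ↦ B
    C ↦ CC
  step 0 ⇒ step 1: BBCC ⇒ A·A·CC·CC
    B ↦ A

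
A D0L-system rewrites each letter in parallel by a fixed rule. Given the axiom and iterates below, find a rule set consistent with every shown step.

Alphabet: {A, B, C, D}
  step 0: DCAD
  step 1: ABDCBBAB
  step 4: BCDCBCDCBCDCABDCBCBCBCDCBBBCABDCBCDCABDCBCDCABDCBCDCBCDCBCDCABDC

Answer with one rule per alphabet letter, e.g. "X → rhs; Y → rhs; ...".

  step 0 ⇒ step 1: DCAD ⇒ AB·DC·BB·AB
    A ↦ BB
    C ↦ DC
    D ↦ AB
    B ↦ BC  (constrained at step 1)

A->BB, B->BC, C->DC, D->AB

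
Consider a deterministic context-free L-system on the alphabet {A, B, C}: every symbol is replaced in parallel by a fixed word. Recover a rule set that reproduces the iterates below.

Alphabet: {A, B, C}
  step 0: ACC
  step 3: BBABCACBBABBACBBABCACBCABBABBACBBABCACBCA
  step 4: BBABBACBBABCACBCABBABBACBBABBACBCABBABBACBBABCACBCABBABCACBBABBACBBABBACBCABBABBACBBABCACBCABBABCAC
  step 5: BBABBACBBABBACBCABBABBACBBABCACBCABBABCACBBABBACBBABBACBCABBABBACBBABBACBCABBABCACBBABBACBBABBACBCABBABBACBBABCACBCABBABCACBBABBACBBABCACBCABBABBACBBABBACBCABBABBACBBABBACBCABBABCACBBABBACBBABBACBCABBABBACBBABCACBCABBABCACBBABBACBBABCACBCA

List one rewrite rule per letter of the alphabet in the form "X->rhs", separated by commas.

  step 4 ⇒ step 5: BBABBACBBABCACBCABBABBACBBABBACBCABBABBACBBABCACBCABBABCACBBABBACBBABBACBCABBABBACBBABCACBCABBABCAC ⇒ BBA·BBA·C·BBA·BBA·C·BCA·BBA·BBA·C·BBA·BCA·C·BCA·BBA·BCA·C·BBA·BBA·C·BBA·BBA·C·BCA·BBA·BBA·C·BBA·BBA·C·BCA·BBA·BCA·C·BBA·BBA·C·BBA·BBA·C·BCA·BBA·BBA·C·BBA·BCA·C·BCA·BBA·BCA·C·BBA·BBA·C·BBA·BCA·C·BCA·BBA·BBA·C·BBA·BBA·C·BCA·BBA·BBA·C·BBA·BBA·C·BCA·BBA·BCA·C·BBA·BBA·C·BBA·BBA·C·BCA·BBA·BBA·C·BBA·BCA·C·BCA·BBA·BCA·C·BBA·BBA·C·BBA·BCA·C·BCA
    A ↦ C
    B ↦ BBA
    C ↦ BCA

A->C, B->BBA, C->BCA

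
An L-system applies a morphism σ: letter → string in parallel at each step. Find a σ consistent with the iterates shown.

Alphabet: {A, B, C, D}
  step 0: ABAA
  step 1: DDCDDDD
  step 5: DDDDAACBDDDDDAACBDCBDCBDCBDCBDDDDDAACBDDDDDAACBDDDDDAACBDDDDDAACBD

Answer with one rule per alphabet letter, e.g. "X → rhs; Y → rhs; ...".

A->DD, B->C, C->AA, D->BD

  step 0 ⇒ step 1: ABAA ⇒ DD·C·DD·DD
    A ↦ DD
    B ↦ C
    C ↦ AA  (constrained at step 1)
    D ↦ BD  (constrained at step 1)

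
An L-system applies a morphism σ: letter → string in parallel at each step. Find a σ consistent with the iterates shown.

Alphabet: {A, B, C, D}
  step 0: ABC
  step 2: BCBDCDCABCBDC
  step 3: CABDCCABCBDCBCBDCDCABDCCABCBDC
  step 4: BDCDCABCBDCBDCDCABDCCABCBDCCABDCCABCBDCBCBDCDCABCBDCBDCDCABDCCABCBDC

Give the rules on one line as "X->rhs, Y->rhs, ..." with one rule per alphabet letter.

A->D, B->CA, C->BDC, D->BC

  step 3 ⇒ step 4: CABDCCABCBDCBCBDCDCABDCCABCBDC ⇒ BDC·D·CA·BC·BDC·BDC·D·CA·BDC·CA·BC·BDC·CA·BDC·CA·BC·BDC·BC·BDC·D·CA·BC·BDC·BDC·D·CA·BDC·CA·BC·BDC
    A ↦ D
    B ↦ CA
    C ↦ BDC
    D ↦ BC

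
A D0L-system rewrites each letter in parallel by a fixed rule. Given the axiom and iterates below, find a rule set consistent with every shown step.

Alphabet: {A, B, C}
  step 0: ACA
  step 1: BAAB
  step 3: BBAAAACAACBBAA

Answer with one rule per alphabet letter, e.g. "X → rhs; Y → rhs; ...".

  step 0 ⇒ step 1: ACA ⇒ B·AA·B
    A ↦ B
    C ↦ AA
    B ↦ AAC  (constrained at step 1)

A->B, B->AAC, C->AA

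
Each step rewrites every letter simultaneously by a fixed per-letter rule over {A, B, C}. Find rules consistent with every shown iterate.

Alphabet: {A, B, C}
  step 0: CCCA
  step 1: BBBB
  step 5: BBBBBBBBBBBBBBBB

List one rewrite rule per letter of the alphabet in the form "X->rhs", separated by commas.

A->B, B->CA, C->B

  step 0 ⇒ step 1: CCCA ⇒ B·B·B·B
    A ↦ B
    C ↦ B
    B ↦ CA  (constrained at step 1)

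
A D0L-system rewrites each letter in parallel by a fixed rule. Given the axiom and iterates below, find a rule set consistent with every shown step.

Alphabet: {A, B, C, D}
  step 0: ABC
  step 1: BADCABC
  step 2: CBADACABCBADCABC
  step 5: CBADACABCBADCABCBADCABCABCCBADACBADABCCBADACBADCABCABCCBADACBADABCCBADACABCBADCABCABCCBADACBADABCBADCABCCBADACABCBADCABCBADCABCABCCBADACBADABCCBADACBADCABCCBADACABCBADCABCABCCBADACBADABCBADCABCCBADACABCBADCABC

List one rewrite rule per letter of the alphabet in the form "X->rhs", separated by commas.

A->BAD, B->C, C->ABC, D->AC

  step 1 ⇒ step 2: BADCABC ⇒ C·BAD·AC·ABC·BAD·C·ABC
    A ↦ BAD
    B ↦ C
    C ↦ ABC
    D ↦ AC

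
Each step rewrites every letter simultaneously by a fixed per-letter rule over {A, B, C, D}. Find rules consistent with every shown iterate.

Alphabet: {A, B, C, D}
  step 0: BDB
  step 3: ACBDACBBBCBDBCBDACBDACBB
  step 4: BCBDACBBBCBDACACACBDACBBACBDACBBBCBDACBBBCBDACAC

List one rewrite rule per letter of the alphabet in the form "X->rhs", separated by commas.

  step 3 ⇒ step 4: ACBDACBBBCBDBCBDACBDACBB ⇒ BC·BD·AC·BB·BC·BD·AC·AC·AC·BD·AC·BB·AC·BD·AC·BB·BC·BD·AC·BB·BC·BD·AC·AC
    A ↦ BC
    B ↦ AC
    C ↦ BD
    D ↦ BB

A->BC, B->AC, C->BD, D->BB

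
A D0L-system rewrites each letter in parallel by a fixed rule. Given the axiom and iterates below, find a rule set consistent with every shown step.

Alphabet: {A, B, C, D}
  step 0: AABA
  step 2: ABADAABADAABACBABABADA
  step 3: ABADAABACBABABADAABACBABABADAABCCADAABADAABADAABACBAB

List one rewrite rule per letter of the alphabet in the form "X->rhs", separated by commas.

A->AB, B->ADA, C->CC, D->ACB

  step 2 ⇒ step 3: ABADAABADAABACBABABADA ⇒ AB·ADA·AB·ACB·AB·AB·ADA·AB·ACB·AB·AB·ADA·AB·CC·ADA·AB·ADA·AB·ADA·AB·ACB·AB
    A ↦ AB
    B ↦ ADA
    C ↦ CC
    D ↦ ACB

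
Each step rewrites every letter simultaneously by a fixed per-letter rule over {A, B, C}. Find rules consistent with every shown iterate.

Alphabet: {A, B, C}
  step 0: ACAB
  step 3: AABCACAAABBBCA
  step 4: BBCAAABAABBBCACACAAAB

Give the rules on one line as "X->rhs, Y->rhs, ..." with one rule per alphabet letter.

A->B, B->CA, C->AA

  step 3 ⇒ step 4: AABCACAAABBBCA ⇒ B·B·CA·AA·B·AA·B·B·B·CA·CA·CA·AA·B
    A ↦ B
    B ↦ CA
    C ↦ AA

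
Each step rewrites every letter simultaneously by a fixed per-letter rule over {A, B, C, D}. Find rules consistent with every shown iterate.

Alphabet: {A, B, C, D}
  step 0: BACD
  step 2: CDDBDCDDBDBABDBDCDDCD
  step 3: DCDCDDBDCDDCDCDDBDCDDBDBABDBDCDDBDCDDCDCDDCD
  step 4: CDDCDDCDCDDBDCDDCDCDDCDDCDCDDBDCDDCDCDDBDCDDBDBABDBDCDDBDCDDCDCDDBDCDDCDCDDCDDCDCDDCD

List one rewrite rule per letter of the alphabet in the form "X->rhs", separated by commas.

  step 3 ⇒ step 4: DCDCDDBDCDDCDCDDBDCDDBDBABDBDCDDBDCDDCDCDDCD ⇒ CD·D·CD·D·CD·CD·DBD·CD·D·CD·CD·D·CD·D·CD·CD·DBD·CD·D·CD·CD·DBD·CD·DBD·BAB·DBD·CD·DBD·CD·D·CD·CD·DBD·CD·D·CD·CD·D·CD·D·CD·CD·D·CD
    A ↦ BAB
    B ↦ DBD
    C ↦ D
    D ↦ CD

A->BAB, B->DBD, C->D, D->CD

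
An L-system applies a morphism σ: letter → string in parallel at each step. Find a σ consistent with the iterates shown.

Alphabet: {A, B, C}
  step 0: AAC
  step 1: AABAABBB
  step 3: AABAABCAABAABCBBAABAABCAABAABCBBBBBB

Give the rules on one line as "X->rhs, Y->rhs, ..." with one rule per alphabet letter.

  step 0 ⇒ step 1: AAC ⇒ AAB·AAB·BB
    A ↦ AAB
    C ↦ BB
    B ↦ C  (constrained at step 1)

A->AAB, B->C, C->BB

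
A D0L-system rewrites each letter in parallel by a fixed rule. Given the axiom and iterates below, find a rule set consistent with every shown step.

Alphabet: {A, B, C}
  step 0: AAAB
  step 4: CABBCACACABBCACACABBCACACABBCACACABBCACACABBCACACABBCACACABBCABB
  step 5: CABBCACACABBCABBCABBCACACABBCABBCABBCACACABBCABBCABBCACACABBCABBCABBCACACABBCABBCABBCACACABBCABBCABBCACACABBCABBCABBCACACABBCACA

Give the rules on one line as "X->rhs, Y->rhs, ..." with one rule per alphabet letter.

A->BB, B->CA, C->CA

  step 4 ⇒ step 5: CABBCACACABBCACACABBCACACABBCACACABBCACACABBCACACABBCACACABBCABB ⇒ CA·BB·CA·CA·CA·BB·CA·BB·CA·BB·CA·CA·CA·BB·CA·BB·CA·BB·CA·CA·CA·BB·CA·BB·CA·BB·CA·CA·CA·BB·CA·BB·CA·BB·CA·CA·CA·BB·CA·BB·CA·BB·CA·CA·CA·BB·CA·BB·CA·BB·CA·CA·CA·BB·CA·BB·CA·BB·CA·CA·CA·BB·CA·CA
    A ↦ BB
    B ↦ CA
    C ↦ CA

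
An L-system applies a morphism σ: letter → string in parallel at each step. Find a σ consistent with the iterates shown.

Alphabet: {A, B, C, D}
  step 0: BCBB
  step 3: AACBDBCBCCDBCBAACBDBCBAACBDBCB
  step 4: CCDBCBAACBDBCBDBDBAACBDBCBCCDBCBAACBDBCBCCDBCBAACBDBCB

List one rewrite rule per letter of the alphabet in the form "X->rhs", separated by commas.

A->C, B->CB, C->DB, D->AA

  step 3 ⇒ step 4: AACBDBCBCCDBCBAACBDBCBAACBDBCB ⇒ C·C·DB·CB·AA·CB·DB·CB·DB·DB·AA·CB·DB·CB·C·C·DB·CB·AA·CB·DB·CB·C·C·DB·CB·AA·CB·DB·CB
    A ↦ C
    B ↦ CB
    C ↦ DB
    D ↦ AA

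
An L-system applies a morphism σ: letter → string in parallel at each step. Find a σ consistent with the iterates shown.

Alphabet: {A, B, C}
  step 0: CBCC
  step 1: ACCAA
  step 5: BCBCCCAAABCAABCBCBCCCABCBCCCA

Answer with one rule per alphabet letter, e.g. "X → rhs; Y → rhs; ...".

  step 0 ⇒ step 1: CBCC ⇒ A·CC·A·A
    B ↦ CC
    C ↦ A
    A ↦ BC  (constrained at step 1)

A->BC, B->CC, C->A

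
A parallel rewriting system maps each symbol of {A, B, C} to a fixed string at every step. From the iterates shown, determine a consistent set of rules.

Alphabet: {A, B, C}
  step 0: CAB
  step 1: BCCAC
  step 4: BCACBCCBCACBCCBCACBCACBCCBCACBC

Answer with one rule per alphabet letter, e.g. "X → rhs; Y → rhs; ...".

  step 0 ⇒ step 1: CAB ⇒ BC·C·AC
    A ↦ C
    B ↦ AC
    C ↦ BC

A->C, B->AC, C->BC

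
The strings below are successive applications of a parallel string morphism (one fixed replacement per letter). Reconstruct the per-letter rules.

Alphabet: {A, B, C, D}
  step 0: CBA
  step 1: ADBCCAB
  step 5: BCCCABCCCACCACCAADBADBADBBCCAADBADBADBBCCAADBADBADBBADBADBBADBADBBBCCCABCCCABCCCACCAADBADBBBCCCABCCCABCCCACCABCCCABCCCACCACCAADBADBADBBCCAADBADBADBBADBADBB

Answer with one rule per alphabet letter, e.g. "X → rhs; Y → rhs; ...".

  step 0 ⇒ step 1: CBA ⇒ ADB·CCA·B
    A ↦ B
    B ↦ CCA
    C ↦ ADB
    D ↦ C  (constrained at step 1)

A->B, B->CCA, C->ADB, D->C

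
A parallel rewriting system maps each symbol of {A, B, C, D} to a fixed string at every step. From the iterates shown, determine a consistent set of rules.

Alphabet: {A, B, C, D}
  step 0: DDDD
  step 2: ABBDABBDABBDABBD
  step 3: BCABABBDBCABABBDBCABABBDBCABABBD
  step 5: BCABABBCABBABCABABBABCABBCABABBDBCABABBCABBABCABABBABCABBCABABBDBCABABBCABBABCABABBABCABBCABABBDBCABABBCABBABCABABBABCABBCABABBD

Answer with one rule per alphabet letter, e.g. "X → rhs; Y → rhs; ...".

  step 2 ⇒ step 3: ABBDABBDABBDABBD ⇒ BC·AB·AB·BD·BC·AB·AB·BD·BC·AB·AB·BD·BC·AB·AB·BD
    A ↦ BC
    B ↦ AB
    D ↦ BD
    C ↦ BA  (constrained at step 3)

A->BC, B->AB, C->BA, D->BD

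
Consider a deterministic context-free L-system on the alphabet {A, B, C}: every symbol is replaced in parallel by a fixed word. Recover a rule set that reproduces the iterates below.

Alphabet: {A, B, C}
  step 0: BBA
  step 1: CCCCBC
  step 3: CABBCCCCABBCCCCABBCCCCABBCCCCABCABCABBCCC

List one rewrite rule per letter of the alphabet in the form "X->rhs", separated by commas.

A->BC, B->CC, C->CAB

  step 0 ⇒ step 1: BBA ⇒ CC·CC·BC
    A ↦ BC
    B ↦ CC
    C ↦ CAB  (constrained at step 1)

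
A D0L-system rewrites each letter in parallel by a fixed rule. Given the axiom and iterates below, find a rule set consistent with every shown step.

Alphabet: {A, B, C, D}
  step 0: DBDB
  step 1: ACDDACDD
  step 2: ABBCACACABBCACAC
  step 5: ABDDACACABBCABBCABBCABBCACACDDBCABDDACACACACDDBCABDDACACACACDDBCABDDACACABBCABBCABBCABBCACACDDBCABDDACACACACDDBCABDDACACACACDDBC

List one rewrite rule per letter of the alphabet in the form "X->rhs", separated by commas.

A->AB, B->DD, C->BC, D->AC

  step 1 ⇒ step 2: ACDDACDD ⇒ AB·BC·AC·AC·AB·BC·AC·AC
    A ↦ AB
    C ↦ BC
    D ↦ AC
  step 0 ⇒ step 1: DBDB ⇒ AC·DD·AC·DD
    B ↦ DD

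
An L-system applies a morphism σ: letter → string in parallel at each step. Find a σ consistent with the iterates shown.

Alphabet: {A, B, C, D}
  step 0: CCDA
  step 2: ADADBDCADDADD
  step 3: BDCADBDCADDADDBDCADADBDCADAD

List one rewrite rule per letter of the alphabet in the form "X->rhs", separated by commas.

  step 2 ⇒ step 3: ADADBDCADDADD ⇒ BDC·AD·BDC·AD·D·AD·D·BDC·AD·AD·BDC·AD·AD
    A ↦ BDC
    B ↦ D
    C ↦ D
    D ↦ AD

A->BDC, B->D, C->D, D->AD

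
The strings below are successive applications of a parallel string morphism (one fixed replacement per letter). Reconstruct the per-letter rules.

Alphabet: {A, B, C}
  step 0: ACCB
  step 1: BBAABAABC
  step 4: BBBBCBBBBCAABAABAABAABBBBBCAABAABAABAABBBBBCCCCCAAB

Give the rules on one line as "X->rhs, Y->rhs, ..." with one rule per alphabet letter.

A->BB, B->C, C->AAB

  step 0 ⇒ step 1: ACCB ⇒ BB·AAB·AAB·C
    A ↦ BB
    B ↦ C
    C ↦ AAB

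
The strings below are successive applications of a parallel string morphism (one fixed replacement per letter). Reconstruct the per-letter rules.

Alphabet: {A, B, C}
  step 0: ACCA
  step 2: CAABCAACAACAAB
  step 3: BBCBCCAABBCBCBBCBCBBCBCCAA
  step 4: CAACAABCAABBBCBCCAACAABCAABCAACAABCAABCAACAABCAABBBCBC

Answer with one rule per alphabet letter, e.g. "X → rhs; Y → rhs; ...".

A->BC, B->CAA, C->B

  step 3 ⇒ step 4: BBCBCCAABBCBCBBCBCBBCBCCAA ⇒ CAA·CAA·B·CAA·B·B·BC·BC·CAA·CAA·B·CAA·B·CAA·CAA·B·CAA·B·CAA·CAA·B·CAA·B·B·BC·BC
    A ↦ BC
    B ↦ CAA
    C ↦ B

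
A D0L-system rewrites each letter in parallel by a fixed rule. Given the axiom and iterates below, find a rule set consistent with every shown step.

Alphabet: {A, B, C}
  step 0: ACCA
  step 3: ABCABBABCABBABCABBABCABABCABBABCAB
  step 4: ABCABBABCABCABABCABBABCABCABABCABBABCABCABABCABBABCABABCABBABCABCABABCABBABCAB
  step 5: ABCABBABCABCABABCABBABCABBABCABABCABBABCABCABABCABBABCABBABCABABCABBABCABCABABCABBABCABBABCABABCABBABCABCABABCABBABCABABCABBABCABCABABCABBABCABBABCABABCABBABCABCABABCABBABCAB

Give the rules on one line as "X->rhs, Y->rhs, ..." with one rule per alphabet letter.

  step 4 ⇒ step 5: ABCABBABCABCABABCABBABCABCABABCABBABCABCABABCABBABCABABCABBABCABCABABCABBABCAB ⇒ AB·CAB·B·AB·CAB·CAB·AB·CAB·B·AB·CAB·B·AB·CAB·AB·CAB·B·AB·CAB·CAB·AB·CAB·B·AB·CAB·B·AB·CAB·AB·CAB·B·AB·CAB·CAB·AB·CAB·B·AB·CAB·B·AB·CAB·AB·CAB·B·AB·CAB·CAB·AB·CAB·B·AB·CAB·AB·CAB·B·AB·CAB·CAB·AB·CAB·B·AB·CAB·B·AB·CAB·AB·CAB·B·AB·CAB·CAB·AB·CAB·B·AB·CAB
    A ↦ AB
    B ↦ CAB
    C ↦ B

A->AB, B->CAB, C->B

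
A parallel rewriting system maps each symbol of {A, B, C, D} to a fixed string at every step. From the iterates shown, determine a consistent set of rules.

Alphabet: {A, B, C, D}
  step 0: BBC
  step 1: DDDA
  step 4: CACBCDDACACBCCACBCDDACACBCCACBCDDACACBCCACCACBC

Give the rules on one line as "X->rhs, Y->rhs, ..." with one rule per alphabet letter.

  step 0 ⇒ step 1: BBC ⇒ D·D·DA
    B ↦ D
    C ↦ DA
    A ↦ BC  (constrained at step 1)
    D ↦ CAC  (constrained at step 1)

A->BC, B->D, C->DA, D->CAC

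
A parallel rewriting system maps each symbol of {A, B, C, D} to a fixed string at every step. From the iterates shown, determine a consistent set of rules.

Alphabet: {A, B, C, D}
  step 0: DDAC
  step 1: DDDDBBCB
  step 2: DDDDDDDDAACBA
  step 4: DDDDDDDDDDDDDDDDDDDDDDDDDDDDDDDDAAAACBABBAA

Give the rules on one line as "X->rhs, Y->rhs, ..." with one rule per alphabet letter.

A->BB, B->A, C->CB, D->DD

  step 1 ⇒ step 2: DDDDBBCB ⇒ DD·DD·DD·DD·A·A·CB·A
    B ↦ A
    C ↦ CB
    D ↦ DD
  step 0 ⇒ step 1: DDAC ⇒ DD·DD·BB·CB
    A ↦ BB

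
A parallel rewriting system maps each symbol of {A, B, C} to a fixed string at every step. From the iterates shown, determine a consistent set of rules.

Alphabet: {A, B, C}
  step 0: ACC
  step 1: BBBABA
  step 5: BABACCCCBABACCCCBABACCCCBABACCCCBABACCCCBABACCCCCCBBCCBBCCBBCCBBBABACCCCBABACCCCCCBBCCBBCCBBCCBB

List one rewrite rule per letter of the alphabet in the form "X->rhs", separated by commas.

  step 0 ⇒ step 1: ACC ⇒ BB·BA·BA
    A ↦ BB
    C ↦ BA
    B ↦ CC  (constrained at step 1)

A->BB, B->CC, C->BA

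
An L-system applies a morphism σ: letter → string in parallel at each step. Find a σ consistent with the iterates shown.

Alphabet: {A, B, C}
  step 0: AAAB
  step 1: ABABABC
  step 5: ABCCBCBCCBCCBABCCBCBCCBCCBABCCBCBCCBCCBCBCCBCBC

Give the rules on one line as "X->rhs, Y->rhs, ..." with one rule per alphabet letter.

A->AB, B->C, C->CB

  step 0 ⇒ step 1: AAAB ⇒ AB·AB·AB·C
    A ↦ AB
    B ↦ C
    C ↦ CB  (constrained at step 1)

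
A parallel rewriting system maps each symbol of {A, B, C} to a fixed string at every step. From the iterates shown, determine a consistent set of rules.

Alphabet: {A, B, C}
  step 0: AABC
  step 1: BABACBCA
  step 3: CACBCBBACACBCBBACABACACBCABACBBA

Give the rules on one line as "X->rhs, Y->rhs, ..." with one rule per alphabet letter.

  step 0 ⇒ step 1: AABC ⇒ BA·BA·CB·CA
    A ↦ BA
    B ↦ CB
    C ↦ CA

A->BA, B->CB, C->CA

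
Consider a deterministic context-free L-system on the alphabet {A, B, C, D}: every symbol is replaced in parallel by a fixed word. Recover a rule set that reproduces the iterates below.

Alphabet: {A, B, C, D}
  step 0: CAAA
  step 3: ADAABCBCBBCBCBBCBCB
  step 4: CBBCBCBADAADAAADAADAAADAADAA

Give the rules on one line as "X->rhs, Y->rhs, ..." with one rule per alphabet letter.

A->CB, B->A, C->DA, D->B

  step 3 ⇒ step 4: ADAABCBCBBCBCBBCBCB ⇒ CB·B·CB·CB·A·DA·A·DA·A·A·DA·A·DA·A·A·DA·A·DA·A
    A ↦ CB
    B ↦ A
    C ↦ DA
    D ↦ B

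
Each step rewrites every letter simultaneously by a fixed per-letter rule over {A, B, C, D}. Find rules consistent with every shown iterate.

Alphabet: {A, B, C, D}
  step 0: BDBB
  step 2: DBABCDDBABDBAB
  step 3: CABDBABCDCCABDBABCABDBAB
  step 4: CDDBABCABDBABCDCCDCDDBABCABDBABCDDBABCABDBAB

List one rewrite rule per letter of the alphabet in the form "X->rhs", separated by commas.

A->DB, B->AB, C->CD, D->C

  step 3 ⇒ step 4: CABDBABCDCCABDBABCABDBAB ⇒ CD·DB·AB·C·AB·DB·AB·CD·C·CD·CD·DB·AB·C·AB·DB·AB·CD·DB·AB·C·AB·DB·AB
    A ↦ DB
    B ↦ AB
    C ↦ CD
    D ↦ C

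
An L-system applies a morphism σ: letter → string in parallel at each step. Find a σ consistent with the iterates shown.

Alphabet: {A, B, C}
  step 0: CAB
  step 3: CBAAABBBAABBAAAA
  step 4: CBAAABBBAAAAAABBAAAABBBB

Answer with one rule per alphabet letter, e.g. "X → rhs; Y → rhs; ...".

A->B, B->AA, C->CBA

  step 3 ⇒ step 4: CBAAABBBAABBAAAA ⇒ CBA·AA·B·B·B·AA·AA·AA·B·B·AA·AA·B·B·B·B
    A ↦ B
    B ↦ AA
    C ↦ CBA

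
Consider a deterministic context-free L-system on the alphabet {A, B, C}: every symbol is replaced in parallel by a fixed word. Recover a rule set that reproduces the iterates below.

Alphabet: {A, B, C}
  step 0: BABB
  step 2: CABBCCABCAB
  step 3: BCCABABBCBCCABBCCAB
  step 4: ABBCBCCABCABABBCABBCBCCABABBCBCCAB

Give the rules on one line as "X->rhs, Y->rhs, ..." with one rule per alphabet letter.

  step 3 ⇒ step 4: BCCABABBCBCCABBCCAB ⇒ AB·BC·BC·C·AB·C·AB·AB·BC·AB·BC·BC·C·AB·AB·BC·BC·C·AB
    A ↦ C
    B ↦ AB
    C ↦ BC

A->C, B->AB, C->BC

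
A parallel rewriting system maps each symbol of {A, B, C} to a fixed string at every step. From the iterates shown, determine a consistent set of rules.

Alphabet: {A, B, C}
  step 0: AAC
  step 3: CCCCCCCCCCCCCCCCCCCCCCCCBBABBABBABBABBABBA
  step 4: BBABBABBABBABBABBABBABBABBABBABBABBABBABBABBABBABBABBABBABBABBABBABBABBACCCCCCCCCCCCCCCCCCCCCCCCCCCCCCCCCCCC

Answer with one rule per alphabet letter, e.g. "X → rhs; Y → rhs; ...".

  step 3 ⇒ step 4: CCCCCCCCCCCCCCCCCCCCCCCCBBABBABBABBABBABBA ⇒ BBA·BBA·BBA·BBA·BBA·BBA·BBA·BBA·BBA·BBA·BBA·BBA·BBA·BBA·BBA·BBA·BBA·BBA·BBA·BBA·BBA·BBA·BBA·BBA·CC·CC·CC·CC·CC·CC·CC·CC·CC·CC·CC·CC·CC·CC·CC·CC·CC·CC
    A ↦ CC
    B ↦ CC
    C ↦ BBA

A->CC, B->CC, C->BBA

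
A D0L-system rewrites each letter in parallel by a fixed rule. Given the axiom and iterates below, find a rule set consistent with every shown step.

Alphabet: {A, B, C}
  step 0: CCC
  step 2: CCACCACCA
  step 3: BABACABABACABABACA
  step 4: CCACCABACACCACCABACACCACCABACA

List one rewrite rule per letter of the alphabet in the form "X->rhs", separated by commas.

  step 3 ⇒ step 4: BABACABABACABABACA ⇒ C·CA·C·CA·BA·CA·C·CA·C·CA·BA·CA·C·CA·C·CA·BA·CA
    A ↦ CA
    B ↦ C
    C ↦ BA

A->CA, B->C, C->BA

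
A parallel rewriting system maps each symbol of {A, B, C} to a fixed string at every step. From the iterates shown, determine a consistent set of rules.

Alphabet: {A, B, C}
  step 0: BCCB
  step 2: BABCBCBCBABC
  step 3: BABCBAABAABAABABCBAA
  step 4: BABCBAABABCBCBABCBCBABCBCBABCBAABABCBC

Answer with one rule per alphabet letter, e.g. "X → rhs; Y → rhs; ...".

A->BC, B->BA, C->A

  step 3 ⇒ step 4: BABCBAABAABAABABCBAA ⇒ BA·BC·BA·A·BA·BC·BC·BA·BC·BC·BA·BC·BC·BA·BC·BA·A·BA·BC·BC
    A ↦ BC
    B ↦ BA
    C ↦ A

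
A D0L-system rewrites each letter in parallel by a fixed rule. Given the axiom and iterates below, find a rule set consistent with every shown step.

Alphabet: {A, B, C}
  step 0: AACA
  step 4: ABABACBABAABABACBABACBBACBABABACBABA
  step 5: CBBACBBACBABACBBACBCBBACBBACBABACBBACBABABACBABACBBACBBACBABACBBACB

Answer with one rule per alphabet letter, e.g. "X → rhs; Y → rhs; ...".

A->CB, B->BA, C->A

  step 4 ⇒ step 5: ABABACBABAABABACBABACBBACBABABACBABA ⇒ CB·BA·CB·BA·CB·A·BA·CB·BA·CB·CB·BA·CB·BA·CB·A·BA·CB·BA·CB·A·BA·BA·CB·A·BA·CB·BA·CB·BA·CB·A·BA·CB·BA·CB
    A ↦ CB
    B ↦ BA
    C ↦ A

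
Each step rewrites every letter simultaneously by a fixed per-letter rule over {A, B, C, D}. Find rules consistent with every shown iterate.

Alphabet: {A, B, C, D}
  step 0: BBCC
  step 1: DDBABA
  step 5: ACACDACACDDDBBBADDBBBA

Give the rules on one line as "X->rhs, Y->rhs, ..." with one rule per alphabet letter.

  step 0 ⇒ step 1: BBCC ⇒ D·D·BA·BA
    B ↦ D
    C ↦ BA
    A ↦ B  (constrained at step 1)
    D ↦ AC  (constrained at step 1)

A->B, B->D, C->BA, D->AC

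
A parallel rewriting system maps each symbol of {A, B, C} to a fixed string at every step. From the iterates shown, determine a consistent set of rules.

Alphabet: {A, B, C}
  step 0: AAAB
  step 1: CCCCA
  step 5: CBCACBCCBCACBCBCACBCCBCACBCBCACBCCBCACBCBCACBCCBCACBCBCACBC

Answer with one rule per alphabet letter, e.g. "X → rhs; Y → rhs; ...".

  step 0 ⇒ step 1: AAAB ⇒ C·C·C·CA
    A ↦ C
    B ↦ CA
    C ↦ CB  (constrained at step 1)

A->C, B->CA, C->CB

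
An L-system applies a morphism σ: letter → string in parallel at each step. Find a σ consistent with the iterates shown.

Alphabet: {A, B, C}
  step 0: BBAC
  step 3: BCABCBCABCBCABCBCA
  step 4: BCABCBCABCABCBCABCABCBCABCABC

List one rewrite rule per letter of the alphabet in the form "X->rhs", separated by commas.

  step 3 ⇒ step 4: BCABCBCABCBCABCBCA ⇒ BC·A·BC·BC·A·BC·A·BC·BC·A·BC·A·BC·BC·A·BC·A·BC
    A ↦ BC
    B ↦ BC
    C ↦ A

A->BC, B->BC, C->A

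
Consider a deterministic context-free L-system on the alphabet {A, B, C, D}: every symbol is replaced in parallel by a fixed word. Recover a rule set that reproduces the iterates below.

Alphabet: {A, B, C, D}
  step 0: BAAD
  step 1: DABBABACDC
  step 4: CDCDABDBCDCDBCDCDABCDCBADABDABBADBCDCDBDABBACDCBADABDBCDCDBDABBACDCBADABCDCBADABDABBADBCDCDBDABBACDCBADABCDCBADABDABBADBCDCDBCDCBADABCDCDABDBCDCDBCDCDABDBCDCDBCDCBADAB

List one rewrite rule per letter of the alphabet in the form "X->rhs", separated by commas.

A->BA, B->DAB, C->DB, D->CDC

  step 0 ⇒ step 1: BAAD ⇒ DAB·BA·BA·CDC
    A ↦ BA
    B ↦ DAB
    D ↦ CDC
    C ↦ DB  (constrained at step 1)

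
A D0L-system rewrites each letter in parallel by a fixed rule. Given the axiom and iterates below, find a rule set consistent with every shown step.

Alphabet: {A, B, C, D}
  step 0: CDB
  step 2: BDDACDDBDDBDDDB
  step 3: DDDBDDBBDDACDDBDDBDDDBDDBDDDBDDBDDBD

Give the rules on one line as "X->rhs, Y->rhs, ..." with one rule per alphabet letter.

  step 2 ⇒ step 3: BDDACDDBDDBDDDB ⇒ D·DDB·DDB·BDD·AC·DDB·DDB·D·DDB·DDB·D·DDB·DDB·DDB·D
    A ↦ BDD
    B ↦ D
    C ↦ AC
    D ↦ DDB

A->BDD, B->D, C->AC, D->DDB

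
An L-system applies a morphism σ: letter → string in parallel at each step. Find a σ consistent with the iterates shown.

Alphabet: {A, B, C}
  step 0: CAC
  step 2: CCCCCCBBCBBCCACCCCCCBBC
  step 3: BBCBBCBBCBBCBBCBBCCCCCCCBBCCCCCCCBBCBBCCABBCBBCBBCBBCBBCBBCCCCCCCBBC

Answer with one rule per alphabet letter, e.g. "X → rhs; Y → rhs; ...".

  step 2 ⇒ step 3: CCCCCCBBCBBCCACCCCCCBBC ⇒ BBC·BBC·BBC·BBC·BBC·BBC·CCC·CCC·BBC·CCC·CCC·BBC·BBC·CA·BBC·BBC·BBC·BBC·BBC·BBC·CCC·CCC·BBC
    A ↦ CA
    B ↦ CCC
    C ↦ BBC

A->CA, B->CCC, C->BBC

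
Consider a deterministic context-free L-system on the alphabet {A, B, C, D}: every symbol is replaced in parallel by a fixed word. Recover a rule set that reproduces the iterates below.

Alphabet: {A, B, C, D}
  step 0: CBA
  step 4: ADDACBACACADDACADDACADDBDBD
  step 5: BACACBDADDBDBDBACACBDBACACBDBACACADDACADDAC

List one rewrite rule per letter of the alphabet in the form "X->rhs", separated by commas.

A->B, B->ADD, C->D, D->AC

  step 4 ⇒ step 5: ADDACBACACADDACADDACADDBDBD ⇒ B·AC·AC·B·D·ADD·B·D·B·D·B·AC·AC·B·D·B·AC·AC·B·D·B·AC·AC·ADD·AC·ADD·AC
    A ↦ B
    B ↦ ADD
    C ↦ D
    D ↦ AC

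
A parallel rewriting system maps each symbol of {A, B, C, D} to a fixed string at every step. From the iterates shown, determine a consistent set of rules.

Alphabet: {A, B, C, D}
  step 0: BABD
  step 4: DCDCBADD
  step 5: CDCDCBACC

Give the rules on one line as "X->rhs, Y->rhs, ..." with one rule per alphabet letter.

  step 4 ⇒ step 5: DCDCBADD ⇒ C·D·C·D·C·BA·C·C
    A ↦ BA
    B ↦ C
    C ↦ D
    D ↦ C

A->BA, B->C, C->D, D->C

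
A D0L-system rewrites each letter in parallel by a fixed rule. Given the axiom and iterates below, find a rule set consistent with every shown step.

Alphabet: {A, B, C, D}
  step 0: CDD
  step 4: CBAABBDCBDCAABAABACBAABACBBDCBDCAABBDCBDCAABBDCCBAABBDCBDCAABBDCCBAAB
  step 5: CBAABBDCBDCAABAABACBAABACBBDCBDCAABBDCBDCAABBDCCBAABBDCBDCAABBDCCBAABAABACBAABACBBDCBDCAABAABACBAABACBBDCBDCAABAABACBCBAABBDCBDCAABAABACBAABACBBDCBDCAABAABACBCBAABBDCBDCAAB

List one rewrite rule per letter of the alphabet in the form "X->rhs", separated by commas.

A->BDC, B->AAB, C->CB, D->A

  step 4 ⇒ step 5: CBAABBDCBDCAABAABACBAABACBBDCBDCAABBDCBDCAABBDCCBAABBDCBDCAABBDCCBAAB ⇒ CB·AAB·BDC·BDC·AAB·AAB·A·CB·AAB·A·CB·BDC·BDC·AAB·BDC·BDC·AAB·BDC·CB·AAB·BDC·BDC·AAB·BDC·CB·AAB·AAB·A·CB·AAB·A·CB·BDC·BDC·AAB·AAB·A·CB·AAB·A·CB·BDC·BDC·AAB·AAB·A·CB·CB·AAB·BDC·BDC·AAB·AAB·A·CB·AAB·A·CB·BDC·BDC·AAB·AAB·A·CB·CB·AAB·BDC·BDC·AAB
    A ↦ BDC
    B ↦ AAB
    C ↦ CB
    D ↦ A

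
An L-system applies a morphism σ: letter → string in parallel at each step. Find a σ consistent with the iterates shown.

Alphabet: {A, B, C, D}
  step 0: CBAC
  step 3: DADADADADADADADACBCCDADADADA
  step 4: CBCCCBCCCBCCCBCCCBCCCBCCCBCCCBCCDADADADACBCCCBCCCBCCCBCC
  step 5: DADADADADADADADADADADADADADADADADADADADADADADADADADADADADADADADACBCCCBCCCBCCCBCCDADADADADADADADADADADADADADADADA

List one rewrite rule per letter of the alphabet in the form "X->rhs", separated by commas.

A->C, B->DA, C->DA, D->CBC

  step 4 ⇒ step 5: CBCCCBCCCBCCCBCCCBCCCBCCCBCCCBCCDADADADACBCCCBCCCBCCCBCC ⇒ DA·DA·DA·DA·DA·DA·DA·DA·DA·DA·DA·DA·DA·DA·DA·DA·DA·DA·DA·DA·DA·DA·DA·DA·DA·DA·DA·DA·DA·DA·DA·DA·CBC·C·CBC·C·CBC·C·CBC·C·DA·DA·DA·DA·DA·DA·DA·DA·DA·DA·DA·DA·DA·DA·DA·DA
    A ↦ C
    B ↦ DA
    C ↦ DA
    D ↦ CBC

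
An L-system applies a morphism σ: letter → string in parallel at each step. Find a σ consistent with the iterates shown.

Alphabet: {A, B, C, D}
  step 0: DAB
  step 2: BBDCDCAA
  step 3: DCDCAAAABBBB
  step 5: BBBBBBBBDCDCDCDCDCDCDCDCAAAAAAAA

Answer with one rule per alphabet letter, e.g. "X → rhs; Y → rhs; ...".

  step 2 ⇒ step 3: BBDCDCAA ⇒ DC·DC·A·A·A·A·BB·BB
    A ↦ BB
    B ↦ DC
    C ↦ A
    D ↦ A

A->BB, B->DC, C->A, D->A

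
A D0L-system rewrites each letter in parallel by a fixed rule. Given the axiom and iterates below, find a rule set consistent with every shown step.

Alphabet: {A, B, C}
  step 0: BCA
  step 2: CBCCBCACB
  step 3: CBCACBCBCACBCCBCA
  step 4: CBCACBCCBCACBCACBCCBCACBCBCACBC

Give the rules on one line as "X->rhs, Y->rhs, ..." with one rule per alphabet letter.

A->C, B->CA, C->CB

  step 3 ⇒ step 4: CBCACBCBCACBCCBCA ⇒ CB·CA·CB·C·CB·CA·CB·CA·CB·C·CB·CA·CB·CB·CA·CB·C
    A ↦ C
    B ↦ CA
    C ↦ CB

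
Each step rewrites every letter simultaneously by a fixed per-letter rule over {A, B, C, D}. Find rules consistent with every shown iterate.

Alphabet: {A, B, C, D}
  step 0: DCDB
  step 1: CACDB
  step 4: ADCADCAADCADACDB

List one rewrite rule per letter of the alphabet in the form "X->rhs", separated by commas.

  step 0 ⇒ step 1: DCDB ⇒ C·A·C·DB
    B ↦ DB
    C ↦ A
    D ↦ C
    A ↦ AD  (constrained at step 1)

A->AD, B->DB, C->A, D->C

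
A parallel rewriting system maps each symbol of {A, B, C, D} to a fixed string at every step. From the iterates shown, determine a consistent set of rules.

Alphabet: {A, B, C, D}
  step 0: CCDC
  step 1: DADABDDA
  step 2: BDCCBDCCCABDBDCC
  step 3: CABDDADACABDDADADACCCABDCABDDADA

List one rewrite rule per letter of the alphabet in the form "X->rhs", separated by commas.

  step 2 ⇒ step 3: BDCCBDCCCABDBDCC ⇒ CA·BD·DA·DA·CA·BD·DA·DA·DA·CC·CA·BD·CA·BD·DA·DA
    A ↦ CC
    B ↦ CA
    C ↦ DA
    D ↦ BD

A->CC, B->CA, C->DA, D->BD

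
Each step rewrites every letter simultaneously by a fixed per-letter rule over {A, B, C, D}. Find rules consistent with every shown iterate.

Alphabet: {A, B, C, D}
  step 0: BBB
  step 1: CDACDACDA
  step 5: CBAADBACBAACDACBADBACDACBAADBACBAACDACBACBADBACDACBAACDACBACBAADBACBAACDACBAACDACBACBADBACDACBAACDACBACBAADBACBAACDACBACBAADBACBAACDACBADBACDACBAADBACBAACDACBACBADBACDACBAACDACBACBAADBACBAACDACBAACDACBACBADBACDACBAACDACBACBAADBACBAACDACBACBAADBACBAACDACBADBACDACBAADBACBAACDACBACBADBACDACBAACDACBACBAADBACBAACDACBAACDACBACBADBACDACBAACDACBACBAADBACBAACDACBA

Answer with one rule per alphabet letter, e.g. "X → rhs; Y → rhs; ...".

A->CBA, B->CDA, C->A, D->DBA

  step 0 ⇒ step 1: BBB ⇒ CDA·CDA·CDA
    B ↦ CDA
    A ↦ CBA  (constrained at step 1)
    C ↦ A  (constrained at step 1)
    D ↦ DBA  (constrained at step 1)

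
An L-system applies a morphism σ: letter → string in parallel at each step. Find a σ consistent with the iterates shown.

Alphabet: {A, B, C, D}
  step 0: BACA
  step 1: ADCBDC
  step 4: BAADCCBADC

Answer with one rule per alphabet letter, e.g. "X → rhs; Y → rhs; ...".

  step 0 ⇒ step 1: BACA ⇒ A·DC·B·DC
    A ↦ DC
    B ↦ A
    C ↦ B
    D ↦ C  (constrained at step 1)

A->DC, B->A, C->B, D->C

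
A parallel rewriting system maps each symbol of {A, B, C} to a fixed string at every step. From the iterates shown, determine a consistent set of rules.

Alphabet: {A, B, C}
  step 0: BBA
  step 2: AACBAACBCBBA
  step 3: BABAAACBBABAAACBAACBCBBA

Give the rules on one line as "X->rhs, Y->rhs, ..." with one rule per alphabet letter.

  step 2 ⇒ step 3: AACBAACBCBBA ⇒ BA·BA·AA·CB·BA·BA·AA·CB·AA·CB·CB·BA
    A ↦ BA
    B ↦ CB
    C ↦ AA

A->BA, B->CB, C->AA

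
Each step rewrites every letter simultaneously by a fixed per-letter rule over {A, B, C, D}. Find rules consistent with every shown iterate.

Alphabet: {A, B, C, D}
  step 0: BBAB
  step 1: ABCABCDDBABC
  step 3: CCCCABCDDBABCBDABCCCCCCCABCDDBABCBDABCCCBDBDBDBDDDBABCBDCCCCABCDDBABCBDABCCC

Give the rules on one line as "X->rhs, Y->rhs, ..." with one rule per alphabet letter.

  step 0 ⇒ step 1: BBAB ⇒ ABC·ABC·DDB·ABC
    A ↦ DDB
    B ↦ ABC
    C ↦ BD  (constrained at step 1)
    D ↦ CC  (constrained at step 1)

A->DDB, B->ABC, C->BD, D->CC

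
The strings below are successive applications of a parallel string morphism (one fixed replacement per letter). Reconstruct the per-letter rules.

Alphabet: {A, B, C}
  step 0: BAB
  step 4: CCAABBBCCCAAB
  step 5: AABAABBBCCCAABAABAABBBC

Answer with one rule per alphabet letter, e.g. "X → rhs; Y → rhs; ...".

  step 4 ⇒ step 5: CCAABBBCCCAAB ⇒ AAB·AAB·B·B·C·C·C·AAB·AAB·AAB·B·B·C
    A ↦ B
    B ↦ C
    C ↦ AAB

A->B, B->C, C->AAB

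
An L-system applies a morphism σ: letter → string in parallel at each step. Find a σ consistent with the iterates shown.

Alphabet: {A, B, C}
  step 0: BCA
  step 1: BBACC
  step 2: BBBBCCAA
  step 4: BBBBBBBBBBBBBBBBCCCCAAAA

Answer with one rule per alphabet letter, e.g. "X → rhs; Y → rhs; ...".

  step 1 ⇒ step 2: BBACC ⇒ BB·BB·CC·A·A
    A ↦ CC
    B ↦ BB
    C ↦ A

A->CC, B->BB, C->A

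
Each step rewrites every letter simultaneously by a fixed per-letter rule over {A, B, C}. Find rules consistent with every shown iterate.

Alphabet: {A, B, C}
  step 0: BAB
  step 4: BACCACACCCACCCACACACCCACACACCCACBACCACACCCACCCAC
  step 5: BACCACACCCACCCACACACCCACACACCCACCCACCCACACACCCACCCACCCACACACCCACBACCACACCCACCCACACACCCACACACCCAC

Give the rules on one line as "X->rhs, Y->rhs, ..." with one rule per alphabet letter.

A->CC, B->BA, C->AC

  step 4 ⇒ step 5: BACCACACCCACCCACACACCCACACACCCACBACCACACCCACCCAC ⇒ BA·CC·AC·AC·CC·AC·CC·AC·AC·AC·CC·AC·AC·AC·CC·AC·CC·AC·CC·AC·AC·AC·CC·AC·CC·AC·CC·AC·AC·AC·CC·AC·BA·CC·AC·AC·CC·AC·CC·AC·AC·AC·CC·AC·AC·AC·CC·AC
    A ↦ CC
    B ↦ BA
    C ↦ AC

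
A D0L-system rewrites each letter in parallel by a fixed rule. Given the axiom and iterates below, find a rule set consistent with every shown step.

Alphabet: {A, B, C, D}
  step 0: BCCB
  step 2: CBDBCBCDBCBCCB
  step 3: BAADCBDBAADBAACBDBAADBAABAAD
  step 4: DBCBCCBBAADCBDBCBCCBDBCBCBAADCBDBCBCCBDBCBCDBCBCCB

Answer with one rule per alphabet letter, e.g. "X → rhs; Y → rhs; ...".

  step 3 ⇒ step 4: BAADCBDBAADBAACBDBAADBAABAAD ⇒ D·BC·BC·CB·BAA·D·CB·D·BC·BC·CB·D·BC·BC·BAA·D·CB·D·BC·BC·CB·D·BC·BC·D·BC·BC·CB
    A ↦ BC
    B ↦ D
    C ↦ BAA
    D ↦ CB

A->BC, B->D, C->BAA, D->CB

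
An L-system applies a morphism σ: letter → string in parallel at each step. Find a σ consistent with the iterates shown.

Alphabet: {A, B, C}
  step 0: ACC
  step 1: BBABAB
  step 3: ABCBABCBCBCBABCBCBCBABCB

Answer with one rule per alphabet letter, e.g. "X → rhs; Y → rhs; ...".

A->BB, B->CB, C->AB

  step 0 ⇒ step 1: ACC ⇒ BB·AB·AB
    A ↦ BB
    C ↦ AB
    B ↦ CB  (constrained at step 1)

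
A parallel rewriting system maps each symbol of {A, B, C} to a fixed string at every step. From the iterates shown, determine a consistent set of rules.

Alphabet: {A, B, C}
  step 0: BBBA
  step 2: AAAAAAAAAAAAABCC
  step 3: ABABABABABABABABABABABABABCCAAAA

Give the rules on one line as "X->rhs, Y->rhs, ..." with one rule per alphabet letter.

A->AB, B->CC, C->AA

  step 2 ⇒ step 3: AAAAAAAAAAAAABCC ⇒ AB·AB·AB·AB·AB·AB·AB·AB·AB·AB·AB·AB·AB·CC·AA·AA
    A ↦ AB
    B ↦ CC
    C ↦ AA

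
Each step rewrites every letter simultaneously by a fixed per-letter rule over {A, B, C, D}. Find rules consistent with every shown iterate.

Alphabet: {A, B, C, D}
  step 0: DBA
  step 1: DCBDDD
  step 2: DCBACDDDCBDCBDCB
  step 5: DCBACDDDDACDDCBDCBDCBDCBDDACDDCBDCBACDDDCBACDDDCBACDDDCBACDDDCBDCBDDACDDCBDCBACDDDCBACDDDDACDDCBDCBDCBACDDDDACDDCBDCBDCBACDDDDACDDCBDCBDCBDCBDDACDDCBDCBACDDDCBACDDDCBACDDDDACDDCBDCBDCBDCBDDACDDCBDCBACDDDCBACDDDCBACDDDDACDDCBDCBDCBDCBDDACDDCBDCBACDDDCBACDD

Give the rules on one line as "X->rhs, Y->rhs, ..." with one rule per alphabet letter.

  step 1 ⇒ step 2: DCBDDD ⇒ DCB·ACD·D·DCB·DCB·DCB
    B ↦ D
    C ↦ ACD
    D ↦ DCB
  step 0 ⇒ step 1: DBA ⇒ DCB·D·DD
    A ↦ DD

A->DD, B->D, C->ACD, D->DCB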